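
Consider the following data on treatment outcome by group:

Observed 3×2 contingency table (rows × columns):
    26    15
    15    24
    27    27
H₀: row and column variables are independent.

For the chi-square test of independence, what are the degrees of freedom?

degrees of freedom = 2

df = (r−1)(c−1) = (3−1)·(2−1) = 2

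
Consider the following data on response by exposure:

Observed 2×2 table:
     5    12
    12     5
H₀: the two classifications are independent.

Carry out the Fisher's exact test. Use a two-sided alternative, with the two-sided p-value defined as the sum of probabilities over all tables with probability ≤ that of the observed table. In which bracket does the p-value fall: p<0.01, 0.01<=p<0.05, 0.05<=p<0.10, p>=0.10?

p-value bracket: 0.01<=p<0.05

Margins: r₁=17, r₂=17, c₁=17, c₂=17, n=34
p_obs = C(17,5)·C(17,12)/C(34,17); sum pmf over tables with pmf ≤ p_obs
p-value (two-sided) = 0.03808
→ bracket: 0.01<=p<0.05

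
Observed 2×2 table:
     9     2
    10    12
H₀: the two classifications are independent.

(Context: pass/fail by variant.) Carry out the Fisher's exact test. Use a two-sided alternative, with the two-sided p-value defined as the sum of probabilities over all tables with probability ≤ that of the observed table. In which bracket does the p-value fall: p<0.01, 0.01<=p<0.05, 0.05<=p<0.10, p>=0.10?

p-value bracket: 0.05<=p<0.10

Margins: r₁=11, r₂=22, c₁=19, c₂=14, n=33
p_obs = C(11,9)·C(22,10)/C(33,19); sum pmf over tables with pmf ≤ p_obs
p-value (two-sided) = 0.06741
→ bracket: 0.05<=p<0.10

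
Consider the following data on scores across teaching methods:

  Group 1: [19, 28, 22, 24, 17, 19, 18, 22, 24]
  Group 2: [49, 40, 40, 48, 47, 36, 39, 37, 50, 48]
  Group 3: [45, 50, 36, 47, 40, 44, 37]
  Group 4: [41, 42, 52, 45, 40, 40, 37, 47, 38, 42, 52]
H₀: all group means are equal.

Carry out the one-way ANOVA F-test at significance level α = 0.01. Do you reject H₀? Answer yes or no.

reject H₀: yes

Group means [21.44, 43.40, 42.71, 43.27], grand mean 37.892
SSB = Σnᵢ(x̄ᵢ−x̄)² = 3219.335; SSW = ΣΣ(x−x̄ᵢ)² = 798.233
MSB = 3219.335/3 = 1073.1117; MSW = 798.233/33 = 24.1889
F = MSB/MSW = 44.3639
df = (3, 33)
p-value (upper-tail) = 0.00000
At α=0.01: p < α → reject H₀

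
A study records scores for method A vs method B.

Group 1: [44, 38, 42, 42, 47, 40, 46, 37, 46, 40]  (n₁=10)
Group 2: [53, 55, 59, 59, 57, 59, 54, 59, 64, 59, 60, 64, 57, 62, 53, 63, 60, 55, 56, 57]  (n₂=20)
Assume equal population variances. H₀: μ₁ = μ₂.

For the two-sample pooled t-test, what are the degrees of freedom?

degrees of freedom = 28

df = n₁ + n₂ − 2 = 10 + 20 − 2 = 28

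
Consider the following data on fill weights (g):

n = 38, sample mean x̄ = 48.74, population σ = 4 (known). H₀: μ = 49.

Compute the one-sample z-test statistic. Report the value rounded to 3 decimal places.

test statistic = -0.401

SE = σ/√n = 4/√38 = 0.6489
z = (x̄−μ₀)/SE = (48.74−49)/0.6489 = -0.4007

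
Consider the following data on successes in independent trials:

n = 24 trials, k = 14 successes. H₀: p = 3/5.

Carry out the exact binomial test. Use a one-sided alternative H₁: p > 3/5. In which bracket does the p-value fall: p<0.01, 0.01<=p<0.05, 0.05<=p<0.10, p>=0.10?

Exact binomial: n=24, k=14, p₀=3/5=0.6000
P(X≥14) from Σ C(n,i)·p₀^i·(1−p₀)^(n−i)
p-value (one-sided, H₁ greater) = 0.65024
→ bracket: p>=0.10

p-value bracket: p>=0.10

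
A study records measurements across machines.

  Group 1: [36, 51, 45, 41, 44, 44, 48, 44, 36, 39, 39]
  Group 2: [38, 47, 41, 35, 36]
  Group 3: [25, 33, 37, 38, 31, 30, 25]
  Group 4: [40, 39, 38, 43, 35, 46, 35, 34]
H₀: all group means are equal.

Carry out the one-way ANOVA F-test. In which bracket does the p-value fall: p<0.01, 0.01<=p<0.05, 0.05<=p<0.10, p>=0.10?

Group means [42.45, 39.40, 31.29, 38.75], grand mean 38.484
SSB = Σnᵢ(x̄ᵢ−x̄)² = 540.886; SSW = ΣΣ(x−x̄ᵢ)² = 604.856
MSB = 540.886/3 = 180.2954; MSW = 604.856/27 = 22.4021
F = MSB/MSW = 8.0482
df = (3, 27)
p-value (upper-tail) = 0.00055
→ bracket: p<0.01

p-value bracket: p<0.01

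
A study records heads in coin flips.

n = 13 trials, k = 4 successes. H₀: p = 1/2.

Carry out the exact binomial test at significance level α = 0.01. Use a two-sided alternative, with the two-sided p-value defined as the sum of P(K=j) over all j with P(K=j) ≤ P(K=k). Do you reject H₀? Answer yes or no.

reject H₀: no

Exact binomial: n=13, k=4, p₀=1/2=0.5000
P(X=j) = C(n,j)·p₀^j·(1−p₀)^(n−j); p = Σ P(X=j) over j with P(X=j) ≤ P(X=4)
p-value (two-sided) = 0.26685
At α=0.01: p ≥ α → fail to reject H₀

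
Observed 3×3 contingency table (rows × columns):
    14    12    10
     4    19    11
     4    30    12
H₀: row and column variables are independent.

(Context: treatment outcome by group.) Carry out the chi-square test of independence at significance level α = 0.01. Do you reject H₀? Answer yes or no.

reject H₀: yes

Row totals [36, 34, 46], col totals [22, 61, 33], n=116
χ² = (14−6.83)²/6.83 + (12−18.93)²/18.93 + (10−10.24)²/10.24 + (4−6.45)²/6.45 + (19−17.88)²/17.88 + (11−9.67)²/9.67 + (4−8.72)²/8.72 + (30−24.19)²/24.19 + (12−13.09)²/13.09 = 15.3039
df = 4
p-value (upper-tail) = 0.00411
At α=0.01: p < α → reject H₀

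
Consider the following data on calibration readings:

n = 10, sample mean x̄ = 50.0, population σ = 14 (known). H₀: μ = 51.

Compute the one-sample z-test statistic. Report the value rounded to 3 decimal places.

SE = σ/√n = 14/√10 = 4.4272
z = (x̄−μ₀)/SE = (50.0−51)/4.4272 = -0.2259

test statistic = -0.226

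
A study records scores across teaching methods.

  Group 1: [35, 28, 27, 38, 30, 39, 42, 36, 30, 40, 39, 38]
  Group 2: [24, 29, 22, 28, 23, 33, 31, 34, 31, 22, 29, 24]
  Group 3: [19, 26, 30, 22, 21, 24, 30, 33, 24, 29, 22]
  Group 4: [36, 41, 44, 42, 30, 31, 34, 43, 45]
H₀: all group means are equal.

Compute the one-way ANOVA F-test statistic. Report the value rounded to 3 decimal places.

test statistic = 16.471

Group means [35.17, 27.50, 25.45, 38.44], grand mean 31.318
SSB = Σnᵢ(x̄ᵢ−x̄)² = 1187.929; SSW = ΣΣ(x−x̄ᵢ)² = 961.616
MSB = 1187.929/3 = 395.9764; MSW = 961.616/40 = 24.0404
F = MSB/MSW = 16.4713
df = (3, 40)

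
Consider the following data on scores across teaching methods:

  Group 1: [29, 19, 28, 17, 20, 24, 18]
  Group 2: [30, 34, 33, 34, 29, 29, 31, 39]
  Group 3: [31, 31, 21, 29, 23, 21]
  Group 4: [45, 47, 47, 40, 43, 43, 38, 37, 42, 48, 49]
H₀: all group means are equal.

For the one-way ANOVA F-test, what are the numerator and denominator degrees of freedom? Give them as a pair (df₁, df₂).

k = 4 groups, N = 32 total
df = (k−1, N−k) = (4−1, 32−4) = (3, 28)

degrees of freedom = [3, 28]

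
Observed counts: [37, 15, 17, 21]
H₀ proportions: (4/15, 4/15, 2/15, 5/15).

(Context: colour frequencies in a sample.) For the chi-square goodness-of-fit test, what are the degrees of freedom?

df = k − 1 = 4 − 1 = 3

degrees of freedom = 3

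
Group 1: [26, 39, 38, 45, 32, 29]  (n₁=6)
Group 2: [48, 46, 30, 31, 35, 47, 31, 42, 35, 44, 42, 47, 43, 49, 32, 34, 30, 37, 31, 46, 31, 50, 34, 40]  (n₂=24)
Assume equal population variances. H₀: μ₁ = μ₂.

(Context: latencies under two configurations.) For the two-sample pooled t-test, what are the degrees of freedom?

degrees of freedom = 28

df = n₁ + n₂ − 2 = 6 + 24 − 2 = 28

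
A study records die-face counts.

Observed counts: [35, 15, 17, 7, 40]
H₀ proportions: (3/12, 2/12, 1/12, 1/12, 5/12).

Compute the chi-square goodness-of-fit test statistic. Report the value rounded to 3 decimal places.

n = 114; E_i = n·p_i = [28.50, 19.00, 9.50, 9.50, 47.50]
χ² = (35−28.50)²/28.50 + (15−19.00)²/19.00 + (17−9.50)²/9.50 + (7−9.50)²/9.50 + (40−47.50)²/47.50 = 10.0877
df = 4

test statistic = 10.088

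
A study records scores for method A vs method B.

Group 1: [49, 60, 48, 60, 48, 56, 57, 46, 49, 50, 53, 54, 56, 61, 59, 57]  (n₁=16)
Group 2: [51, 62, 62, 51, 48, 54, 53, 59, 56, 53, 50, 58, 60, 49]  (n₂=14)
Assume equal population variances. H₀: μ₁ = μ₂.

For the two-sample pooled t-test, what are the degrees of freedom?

df = n₁ + n₂ − 2 = 16 + 14 − 2 = 28

degrees of freedom = 28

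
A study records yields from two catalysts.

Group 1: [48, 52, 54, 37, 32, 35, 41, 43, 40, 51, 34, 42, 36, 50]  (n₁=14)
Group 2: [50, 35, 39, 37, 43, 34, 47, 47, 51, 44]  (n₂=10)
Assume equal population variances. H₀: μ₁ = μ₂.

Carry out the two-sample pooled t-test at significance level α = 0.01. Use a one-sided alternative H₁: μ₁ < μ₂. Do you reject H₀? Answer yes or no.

reject H₀: no

x̄₁=42.500, s₁=7.346, n₁=14
x̄₂=42.700, s₂=6.165, n₂=10
s_p² = [13·7.346² + 9·6.165²]/22 = 47.4364
SE = √(s_p²·(1/14+1/10)) = 2.8517
t = (42.500−42.700)/2.8517 = -0.0701
df = 22
p-value (one-sided, H₁ less) = 0.47236
At α=0.01: p ≥ α → fail to reject H₀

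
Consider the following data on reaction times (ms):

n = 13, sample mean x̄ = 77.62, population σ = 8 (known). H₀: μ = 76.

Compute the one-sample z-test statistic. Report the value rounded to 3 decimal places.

SE = σ/√n = 8/√13 = 2.2188
z = (x̄−μ₀)/SE = (77.62−76)/2.2188 = 0.7301

test statistic = 0.730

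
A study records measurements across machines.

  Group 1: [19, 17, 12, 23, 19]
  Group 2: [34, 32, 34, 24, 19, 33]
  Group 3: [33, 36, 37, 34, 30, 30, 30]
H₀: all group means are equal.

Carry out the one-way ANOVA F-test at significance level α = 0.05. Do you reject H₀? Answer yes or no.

reject H₀: yes

Group means [18.00, 29.33, 32.86], grand mean 27.556
SSB = Σnᵢ(x̄ᵢ−x̄)² = 672.254; SSW = ΣΣ(x−x̄ᵢ)² = 316.190
MSB = 672.254/2 = 336.1270; MSW = 316.190/15 = 21.0794
F = MSB/MSW = 15.9458
df = (2, 15)
p-value (upper-tail) = 0.00019
At α=0.05: p < α → reject H₀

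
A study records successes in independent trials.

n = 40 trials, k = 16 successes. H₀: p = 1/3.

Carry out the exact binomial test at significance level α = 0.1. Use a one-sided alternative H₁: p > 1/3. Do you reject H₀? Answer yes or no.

Exact binomial: n=40, k=16, p₀=1/3=0.3333
P(X≥16) from Σ C(n,i)·p₀^i·(1−p₀)^(n−i)
p-value (one-sided, H₁ greater) = 0.23116
At α=0.1: p ≥ α → fail to reject H₀

reject H₀: no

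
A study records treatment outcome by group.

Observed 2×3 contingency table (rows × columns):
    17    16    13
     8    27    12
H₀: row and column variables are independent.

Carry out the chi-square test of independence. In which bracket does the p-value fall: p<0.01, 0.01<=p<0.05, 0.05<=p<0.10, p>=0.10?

p-value bracket: 0.01<=p<0.05

Row totals [46, 47], col totals [25, 43, 25], n=93
χ² = (17−12.37)²/12.37 + (16−21.27)²/21.27 + (13−12.37)²/12.37 + (8−12.63)²/12.63 + (27−21.73)²/21.73 + (12−12.63)²/12.63 = 6.0839
df = 2
p-value (upper-tail) = 0.04774
→ bracket: 0.01<=p<0.05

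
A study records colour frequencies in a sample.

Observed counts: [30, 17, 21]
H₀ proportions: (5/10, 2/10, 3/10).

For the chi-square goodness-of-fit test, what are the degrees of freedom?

degrees of freedom = 2

df = k − 1 = 3 − 1 = 2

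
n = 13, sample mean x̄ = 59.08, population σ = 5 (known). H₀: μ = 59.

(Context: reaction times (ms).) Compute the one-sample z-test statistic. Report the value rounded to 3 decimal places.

test statistic = 0.058

SE = σ/√n = 5/√13 = 1.3868
z = (x̄−μ₀)/SE = (59.08−59)/1.3868 = 0.0577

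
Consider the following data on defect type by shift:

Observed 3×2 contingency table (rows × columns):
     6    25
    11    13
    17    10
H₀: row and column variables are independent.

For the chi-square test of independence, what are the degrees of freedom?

degrees of freedom = 2

df = (r−1)(c−1) = (3−1)·(2−1) = 2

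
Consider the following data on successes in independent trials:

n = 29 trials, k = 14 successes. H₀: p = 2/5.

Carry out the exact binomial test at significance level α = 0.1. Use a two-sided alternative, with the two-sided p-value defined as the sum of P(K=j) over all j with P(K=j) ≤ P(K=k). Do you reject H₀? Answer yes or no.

Exact binomial: n=29, k=14, p₀=2/5=0.4000
P(X=j) = C(n,j)·p₀^j·(1−p₀)^(n−j); p = Σ P(X=j) over j with P(X=j) ≤ P(X=14)
p-value (two-sided) = 0.44878
At α=0.1: p ≥ α → fail to reject H₀

reject H₀: no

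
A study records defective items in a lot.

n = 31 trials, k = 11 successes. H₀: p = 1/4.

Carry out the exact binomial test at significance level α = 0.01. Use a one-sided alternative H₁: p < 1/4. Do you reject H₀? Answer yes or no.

reject H₀: no

Exact binomial: n=31, k=11, p₀=1/4=0.2500
P(X≤11) from Σ C(n,i)·p₀^i·(1−p₀)^(n−i)
p-value (one-sided, H₁ less) = 0.93557
At α=0.01: p ≥ α → fail to reject H₀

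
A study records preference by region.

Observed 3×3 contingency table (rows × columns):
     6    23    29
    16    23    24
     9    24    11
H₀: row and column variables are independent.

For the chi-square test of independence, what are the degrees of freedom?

degrees of freedom = 4

df = (r−1)(c−1) = (3−1)·(3−1) = 4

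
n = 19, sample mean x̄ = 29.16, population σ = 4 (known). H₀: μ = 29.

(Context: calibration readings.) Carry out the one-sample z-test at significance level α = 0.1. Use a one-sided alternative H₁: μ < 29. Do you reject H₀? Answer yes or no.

reject H₀: no

SE = σ/√n = 4/√19 = 0.9177
z = (x̄−μ₀)/SE = (29.16−29)/0.9177 = 0.1744
p-value (one-sided, H₁ less) = 0.56921
At α=0.1: p ≥ α → fail to reject H₀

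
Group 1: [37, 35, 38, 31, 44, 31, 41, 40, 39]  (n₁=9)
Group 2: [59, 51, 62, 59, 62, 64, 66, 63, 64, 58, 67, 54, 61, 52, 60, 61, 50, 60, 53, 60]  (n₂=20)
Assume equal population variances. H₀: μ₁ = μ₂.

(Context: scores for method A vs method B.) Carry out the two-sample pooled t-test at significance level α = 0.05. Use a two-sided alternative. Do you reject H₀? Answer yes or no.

reject H₀: yes

x̄₁=37.333, s₁=4.387, n₁=9
x̄₂=59.300, s₂=4.932, n₂=20
s_p² = [8·4.387² + 19·4.932²]/27 = 22.8222
SE = √(s_p²·(1/9+1/20)) = 1.9175
t = (37.333−59.300)/1.9175 = -11.4557
df = 27
p-value (two-sided) = 0.00000
At α=0.05: p < α → reject H₀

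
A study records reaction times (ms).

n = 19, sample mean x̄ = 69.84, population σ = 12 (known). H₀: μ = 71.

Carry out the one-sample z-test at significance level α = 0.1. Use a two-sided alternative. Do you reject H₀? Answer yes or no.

SE = σ/√n = 12/√19 = 2.7530
z = (x̄−μ₀)/SE = (69.84−71)/2.7530 = -0.4214
p-value (two-sided) = 0.67349
At α=0.1: p ≥ α → fail to reject H₀

reject H₀: no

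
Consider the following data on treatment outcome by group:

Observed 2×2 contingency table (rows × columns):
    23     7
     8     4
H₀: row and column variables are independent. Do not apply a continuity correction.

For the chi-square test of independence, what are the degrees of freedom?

df = (r−1)(c−1) = (2−1)·(2−1) = 1

degrees of freedom = 1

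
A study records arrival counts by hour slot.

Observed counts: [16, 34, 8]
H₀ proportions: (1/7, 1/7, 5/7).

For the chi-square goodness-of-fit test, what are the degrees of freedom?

degrees of freedom = 2

df = k − 1 = 3 − 1 = 2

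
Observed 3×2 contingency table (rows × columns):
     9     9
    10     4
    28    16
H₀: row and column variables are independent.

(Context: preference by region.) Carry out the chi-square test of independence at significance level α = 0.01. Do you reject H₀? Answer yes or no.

Row totals [18, 14, 44], col totals [47, 29], n=76
χ² = (9−11.13)²/11.13 + (9−6.87)²/6.87 + (10−8.66)²/8.66 + (4−5.34)²/5.34 + (28−27.21)²/27.21 + (16−16.79)²/16.79 = 1.6750
df = 2
p-value (upper-tail) = 0.43280
At α=0.01: p ≥ α → fail to reject H₀

reject H₀: no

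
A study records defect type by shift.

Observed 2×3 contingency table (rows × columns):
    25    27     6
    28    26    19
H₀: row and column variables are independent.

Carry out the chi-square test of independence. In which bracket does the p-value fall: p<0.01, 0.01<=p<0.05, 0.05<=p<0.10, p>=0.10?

Row totals [58, 73], col totals [53, 53, 25], n=131
χ² = (25−23.47)²/23.47 + (27−23.47)²/23.47 + (6−11.07)²/11.07 + (28−29.53)²/29.53 + (26−29.53)²/29.53 + (19−13.93)²/13.93 = 5.3006
df = 2
p-value (upper-tail) = 0.07063
→ bracket: 0.05<=p<0.10

p-value bracket: 0.05<=p<0.10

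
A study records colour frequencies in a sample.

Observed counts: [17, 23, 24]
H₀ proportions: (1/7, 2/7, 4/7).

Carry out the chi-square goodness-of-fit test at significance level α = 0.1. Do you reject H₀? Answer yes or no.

reject H₀: yes

n = 64; E_i = n·p_i = [9.14, 18.29, 36.57]
χ² = (17−9.14)²/9.14 + (23−18.29)²/18.29 + (24−36.57)²/36.57 = 12.2891
df = 2
p-value (upper-tail) = 0.00215
At α=0.1: p < α → reject H₀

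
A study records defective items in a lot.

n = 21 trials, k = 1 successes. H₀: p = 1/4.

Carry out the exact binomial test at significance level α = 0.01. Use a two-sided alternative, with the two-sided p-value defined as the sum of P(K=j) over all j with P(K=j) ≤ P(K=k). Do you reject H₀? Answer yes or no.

Exact binomial: n=21, k=1, p₀=1/4=0.2500
P(X=j) = C(n,j)·p₀^j·(1−p₀)^(n−j); p = Σ P(X=j) over j with P(X=j) ≤ P(X=1)
p-value (two-sided) = 0.03966
At α=0.01: p ≥ α → fail to reject H₀

reject H₀: no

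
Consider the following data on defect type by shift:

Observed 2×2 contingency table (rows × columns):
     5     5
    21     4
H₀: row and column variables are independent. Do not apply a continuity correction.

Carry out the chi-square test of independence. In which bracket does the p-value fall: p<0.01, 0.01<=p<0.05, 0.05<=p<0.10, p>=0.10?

Row totals [10, 25], col totals [26, 9], n=35
χ² = (5−7.43)²/7.43 + (5−2.57)²/2.57 + (21−18.57)²/18.57 + (4−6.43)²/6.43 = 4.3226
df = 1
p-value (upper-tail) = 0.03761
→ bracket: 0.01<=p<0.05

p-value bracket: 0.01<=p<0.05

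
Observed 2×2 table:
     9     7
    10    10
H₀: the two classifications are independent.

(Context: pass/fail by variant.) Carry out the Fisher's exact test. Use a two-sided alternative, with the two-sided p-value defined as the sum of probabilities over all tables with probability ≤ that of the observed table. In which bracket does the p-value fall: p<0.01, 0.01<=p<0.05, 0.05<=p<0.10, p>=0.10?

Margins: r₁=16, r₂=20, c₁=19, c₂=17, n=36
p_obs = C(16,9)·C(20,10)/C(36,19); sum pmf over tables with pmf ≤ p_obs
p-value (two-sided) = 0.74857
→ bracket: p>=0.10

p-value bracket: p>=0.10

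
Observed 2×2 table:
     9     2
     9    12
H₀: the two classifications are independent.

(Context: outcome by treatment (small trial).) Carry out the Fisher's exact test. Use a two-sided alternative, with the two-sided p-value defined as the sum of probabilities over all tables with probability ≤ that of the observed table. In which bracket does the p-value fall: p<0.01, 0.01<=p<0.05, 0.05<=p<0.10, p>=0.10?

p-value bracket: 0.05<=p<0.10

Margins: r₁=11, r₂=21, c₁=18, c₂=14, n=32
p_obs = C(11,9)·C(21,9)/C(32,18); sum pmf over tables with pmf ≤ p_obs
p-value (two-sided) = 0.06079
→ bracket: 0.05<=p<0.10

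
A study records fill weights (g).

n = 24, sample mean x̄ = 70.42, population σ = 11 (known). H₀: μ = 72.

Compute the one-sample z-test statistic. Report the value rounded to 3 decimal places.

SE = σ/√n = 11/√24 = 2.2454
z = (x̄−μ₀)/SE = (70.42−72)/2.2454 = -0.7037

test statistic = -0.704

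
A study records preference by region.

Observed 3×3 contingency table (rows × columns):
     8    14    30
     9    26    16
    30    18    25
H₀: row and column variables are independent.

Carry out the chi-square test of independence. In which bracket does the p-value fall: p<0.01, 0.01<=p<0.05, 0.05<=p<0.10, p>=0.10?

p-value bracket: p<0.01

Row totals [52, 51, 73], col totals [47, 58, 71], n=176
χ² = (8−13.89)²/13.89 + (14−17.14)²/17.14 + (30−20.98)²/20.98 + (9−13.62)²/13.62 + (26−16.81)²/16.81 + (16−20.57)²/20.57 + (30−19.49)²/19.49 + (18−24.06)²/24.06 + (25−29.45)²/29.45 = 22.4209
df = 4
p-value (upper-tail) = 0.00017
→ bracket: p<0.01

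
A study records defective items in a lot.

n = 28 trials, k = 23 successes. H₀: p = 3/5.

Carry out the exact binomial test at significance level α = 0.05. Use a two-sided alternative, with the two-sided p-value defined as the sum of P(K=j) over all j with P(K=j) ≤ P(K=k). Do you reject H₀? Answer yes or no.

reject H₀: yes

Exact binomial: n=28, k=23, p₀=3/5=0.6000
P(X=j) = C(n,j)·p₀^j·(1−p₀)^(n−j); p = Σ P(X=j) over j with P(X=j) ≤ P(X=23)
p-value (two-sided) = 0.01927
At α=0.05: p < α → reject H₀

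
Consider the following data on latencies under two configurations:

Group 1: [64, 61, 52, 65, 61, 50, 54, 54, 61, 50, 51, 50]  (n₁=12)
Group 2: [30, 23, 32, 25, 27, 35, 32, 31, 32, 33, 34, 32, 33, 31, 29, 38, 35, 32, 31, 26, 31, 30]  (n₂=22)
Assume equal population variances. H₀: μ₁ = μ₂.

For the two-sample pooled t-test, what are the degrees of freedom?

df = n₁ + n₂ − 2 = 12 + 22 − 2 = 32

degrees of freedom = 32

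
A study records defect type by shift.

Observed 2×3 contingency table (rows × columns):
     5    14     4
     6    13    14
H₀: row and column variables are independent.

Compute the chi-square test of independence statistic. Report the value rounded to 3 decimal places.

Row totals [23, 33], col totals [11, 27, 18], n=56
χ² = (5−4.52)²/4.52 + (14−11.09)²/11.09 + (4−7.39)²/7.39 + (6−6.48)²/6.48 + (13−15.91)²/15.91 + (14−10.61)²/10.61 = 4.0262
df = 2

test statistic = 4.026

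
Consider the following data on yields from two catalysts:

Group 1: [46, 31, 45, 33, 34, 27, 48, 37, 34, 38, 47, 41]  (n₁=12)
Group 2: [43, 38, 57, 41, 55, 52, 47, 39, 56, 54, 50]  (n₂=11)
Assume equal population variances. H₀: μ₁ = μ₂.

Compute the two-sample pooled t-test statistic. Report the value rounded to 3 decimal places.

x̄₁=38.417, s₁=6.934, n₁=12
x̄₂=48.364, s₂=7.103, n₂=11
s_p² = [11·6.934² + 10·7.103²]/21 = 49.2125
SE = √(s_p²·(1/12+1/11)) = 2.9283
t = (38.417−48.364)/2.9283 = -3.3968
df = 21

test statistic = -3.397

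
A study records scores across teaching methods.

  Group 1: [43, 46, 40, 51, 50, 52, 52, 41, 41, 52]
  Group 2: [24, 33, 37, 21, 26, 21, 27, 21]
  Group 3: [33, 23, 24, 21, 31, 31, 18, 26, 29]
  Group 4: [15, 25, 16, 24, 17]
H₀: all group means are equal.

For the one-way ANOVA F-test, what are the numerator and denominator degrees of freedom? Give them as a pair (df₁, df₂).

degrees of freedom = [3, 28]

k = 4 groups, N = 32 total
df = (k−1, N−k) = (4−1, 32−4) = (3, 28)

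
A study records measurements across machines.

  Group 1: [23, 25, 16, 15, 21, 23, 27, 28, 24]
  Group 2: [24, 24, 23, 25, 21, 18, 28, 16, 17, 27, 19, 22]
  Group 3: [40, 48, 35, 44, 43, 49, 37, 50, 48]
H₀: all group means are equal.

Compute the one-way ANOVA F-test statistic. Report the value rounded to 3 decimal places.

test statistic = 70.077

Group means [22.44, 22.00, 43.78], grand mean 28.667
SSB = Σnᵢ(x̄ᵢ−x̄)² = 2936.889; SSW = ΣΣ(x−x̄ᵢ)² = 565.778
MSB = 2936.889/2 = 1468.4444; MSW = 565.778/27 = 20.9547
F = MSB/MSW = 70.0770
df = (2, 27)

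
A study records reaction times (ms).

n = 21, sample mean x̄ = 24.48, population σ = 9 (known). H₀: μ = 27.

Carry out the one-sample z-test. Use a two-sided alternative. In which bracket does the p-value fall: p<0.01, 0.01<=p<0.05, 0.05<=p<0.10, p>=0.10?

p-value bracket: p>=0.10

SE = σ/√n = 9/√21 = 1.9640
z = (x̄−μ₀)/SE = (24.48−27)/1.9640 = -1.2831
p-value (two-sided) = 0.19945
→ bracket: p>=0.10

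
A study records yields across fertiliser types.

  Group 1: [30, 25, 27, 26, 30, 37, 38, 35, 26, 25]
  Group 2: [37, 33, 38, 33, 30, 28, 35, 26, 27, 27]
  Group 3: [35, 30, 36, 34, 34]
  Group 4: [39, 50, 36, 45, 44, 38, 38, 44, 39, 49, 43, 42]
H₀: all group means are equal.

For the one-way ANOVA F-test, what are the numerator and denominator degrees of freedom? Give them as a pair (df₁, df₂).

k = 4 groups, N = 37 total
df = (k−1, N−k) = (4−1, 37−4) = (3, 33)

degrees of freedom = [3, 33]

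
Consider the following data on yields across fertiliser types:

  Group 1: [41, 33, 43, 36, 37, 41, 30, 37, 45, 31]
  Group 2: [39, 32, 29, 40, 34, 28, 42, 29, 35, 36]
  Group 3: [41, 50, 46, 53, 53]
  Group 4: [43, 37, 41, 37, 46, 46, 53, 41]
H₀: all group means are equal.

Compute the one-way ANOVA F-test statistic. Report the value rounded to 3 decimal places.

Group means [37.40, 34.40, 48.60, 43.00], grand mean 39.545
SSB = Σnᵢ(x̄ᵢ−x̄)² = 816.182; SSW = ΣΣ(x−x̄ᵢ)² = 754.000
MSB = 816.182/3 = 272.0606; MSW = 754.000/29 = 26.0000
F = MSB/MSW = 10.4639
df = (3, 29)

test statistic = 10.464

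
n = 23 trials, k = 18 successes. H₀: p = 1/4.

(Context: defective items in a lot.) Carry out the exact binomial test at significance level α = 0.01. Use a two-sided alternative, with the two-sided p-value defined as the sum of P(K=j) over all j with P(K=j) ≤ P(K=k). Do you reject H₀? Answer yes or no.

Exact binomial: n=23, k=18, p₀=1/4=0.2500
P(X=j) = C(n,j)·p₀^j·(1−p₀)^(n−j); p = Σ P(X=j) over j with P(X=j) ≤ P(X=18)
p-value (two-sided) = 0.00000
At α=0.01: p < α → reject H₀

reject H₀: yes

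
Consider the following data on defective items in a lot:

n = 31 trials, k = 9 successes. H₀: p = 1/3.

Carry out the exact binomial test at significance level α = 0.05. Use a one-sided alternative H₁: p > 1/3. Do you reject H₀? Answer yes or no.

Exact binomial: n=31, k=9, p₀=1/3=0.3333
P(X≥9) from Σ C(n,i)·p₀^i·(1−p₀)^(n−i)
p-value (one-sided, H₁ greater) = 0.75373
At α=0.05: p ≥ α → fail to reject H₀

reject H₀: no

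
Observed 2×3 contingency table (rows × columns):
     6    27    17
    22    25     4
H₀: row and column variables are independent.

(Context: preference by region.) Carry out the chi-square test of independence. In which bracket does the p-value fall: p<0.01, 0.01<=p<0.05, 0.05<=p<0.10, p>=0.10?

p-value bracket: p<0.01

Row totals [50, 51], col totals [28, 52, 21], n=101
χ² = (6−13.86)²/13.86 + (27−25.74)²/25.74 + (17−10.40)²/10.40 + (22−14.14)²/14.14 + (25−26.26)²/26.26 + (4−10.60)²/10.60 = 17.2592
df = 2
p-value (upper-tail) = 0.00018
→ bracket: p<0.01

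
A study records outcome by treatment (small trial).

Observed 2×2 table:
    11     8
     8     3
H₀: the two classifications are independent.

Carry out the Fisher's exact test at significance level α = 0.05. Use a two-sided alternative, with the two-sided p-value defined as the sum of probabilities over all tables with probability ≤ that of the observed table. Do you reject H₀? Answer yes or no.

reject H₀: no

Margins: r₁=19, r₂=11, c₁=19, c₂=11, n=30
p_obs = C(19,11)·C(11,8)/C(30,19); sum pmf over tables with pmf ≤ p_obs
p-value (two-sided) = 0.46615
At α=0.05: p ≥ α → fail to reject H₀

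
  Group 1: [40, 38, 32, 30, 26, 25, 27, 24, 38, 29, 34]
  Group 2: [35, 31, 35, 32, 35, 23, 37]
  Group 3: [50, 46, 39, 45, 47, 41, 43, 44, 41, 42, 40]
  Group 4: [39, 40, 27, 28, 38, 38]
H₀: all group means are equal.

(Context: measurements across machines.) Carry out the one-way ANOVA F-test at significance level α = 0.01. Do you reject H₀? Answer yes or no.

Group means [31.18, 32.57, 43.45, 35.00], grand mean 35.971
SSB = Σnᵢ(x̄ᵢ−x̄)² = 954.894; SSW = ΣΣ(x−x̄ᵢ)² = 734.078
MSB = 954.894/3 = 318.2978; MSW = 734.078/31 = 23.6799
F = MSB/MSW = 13.4417
df = (3, 31)
p-value (upper-tail) = 0.00001
At α=0.01: p < α → reject H₀

reject H₀: yes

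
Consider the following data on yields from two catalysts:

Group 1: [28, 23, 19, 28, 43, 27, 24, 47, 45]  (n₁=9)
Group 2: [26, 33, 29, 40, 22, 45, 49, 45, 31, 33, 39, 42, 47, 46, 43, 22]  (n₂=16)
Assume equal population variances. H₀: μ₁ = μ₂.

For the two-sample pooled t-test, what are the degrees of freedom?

df = n₁ + n₂ − 2 = 9 + 16 − 2 = 23

degrees of freedom = 23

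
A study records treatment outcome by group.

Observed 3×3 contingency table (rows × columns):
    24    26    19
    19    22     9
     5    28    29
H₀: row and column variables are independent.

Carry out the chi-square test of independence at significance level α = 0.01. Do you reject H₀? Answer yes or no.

Row totals [69, 50, 62], col totals [48, 76, 57], n=181
χ² = (24−18.30)²/18.30 + (26−28.97)²/28.97 + (19−21.73)²/21.73 + (19−13.26)²/13.26 + (22−20.99)²/20.99 + (9−15.75)²/15.75 + (5−16.44)²/16.44 + (28−26.03)²/26.03 + (29−19.52)²/19.52 = 20.5569
df = 4
p-value (upper-tail) = 0.00039
At α=0.01: p < α → reject H₀

reject H₀: yes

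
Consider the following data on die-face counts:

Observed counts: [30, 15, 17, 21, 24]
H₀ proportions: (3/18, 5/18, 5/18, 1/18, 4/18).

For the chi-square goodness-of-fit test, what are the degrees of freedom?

df = k − 1 = 5 − 1 = 4

degrees of freedom = 4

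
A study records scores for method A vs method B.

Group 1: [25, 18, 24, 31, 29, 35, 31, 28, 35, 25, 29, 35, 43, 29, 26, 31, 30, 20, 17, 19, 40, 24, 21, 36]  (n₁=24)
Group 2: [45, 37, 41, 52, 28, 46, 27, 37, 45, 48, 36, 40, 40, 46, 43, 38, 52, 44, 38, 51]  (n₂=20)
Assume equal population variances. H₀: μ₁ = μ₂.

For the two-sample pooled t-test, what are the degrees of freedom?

df = n₁ + n₂ − 2 = 24 + 20 − 2 = 42

degrees of freedom = 42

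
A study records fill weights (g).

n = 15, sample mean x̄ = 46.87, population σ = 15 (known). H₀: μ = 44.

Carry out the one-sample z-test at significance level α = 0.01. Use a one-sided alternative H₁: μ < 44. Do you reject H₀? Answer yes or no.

reject H₀: no

SE = σ/√n = 15/√15 = 3.8730
z = (x̄−μ₀)/SE = (46.87−44)/3.8730 = 0.7410
p-value (one-sided, H₁ less) = 0.77066
At α=0.01: p ≥ α → fail to reject H₀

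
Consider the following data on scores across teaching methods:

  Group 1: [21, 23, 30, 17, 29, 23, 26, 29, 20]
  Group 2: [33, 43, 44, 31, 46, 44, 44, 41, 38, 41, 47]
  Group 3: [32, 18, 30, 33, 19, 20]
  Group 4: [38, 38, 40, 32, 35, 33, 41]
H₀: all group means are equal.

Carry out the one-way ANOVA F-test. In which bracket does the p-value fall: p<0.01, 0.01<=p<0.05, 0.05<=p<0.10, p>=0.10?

p-value bracket: p<0.01

Group means [24.22, 41.09, 25.33, 36.71], grand mean 32.697
SSB = Σnᵢ(x̄ᵢ−x̄)² = 1859.743; SSW = ΣΣ(x−x̄ᵢ)² = 749.227
MSB = 1859.743/3 = 619.9144; MSW = 749.227/29 = 25.8354
F = MSB/MSW = 23.9948
df = (3, 29)
p-value (upper-tail) = 0.00000
→ bracket: p<0.01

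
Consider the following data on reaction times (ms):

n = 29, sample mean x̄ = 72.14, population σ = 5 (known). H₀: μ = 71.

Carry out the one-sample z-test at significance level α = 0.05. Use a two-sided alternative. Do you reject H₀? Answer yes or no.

SE = σ/√n = 5/√29 = 0.9285
z = (x̄−μ₀)/SE = (72.14−71)/0.9285 = 1.2278
p-value (two-sided) = 0.21952
At α=0.05: p ≥ α → fail to reject H₀

reject H₀: no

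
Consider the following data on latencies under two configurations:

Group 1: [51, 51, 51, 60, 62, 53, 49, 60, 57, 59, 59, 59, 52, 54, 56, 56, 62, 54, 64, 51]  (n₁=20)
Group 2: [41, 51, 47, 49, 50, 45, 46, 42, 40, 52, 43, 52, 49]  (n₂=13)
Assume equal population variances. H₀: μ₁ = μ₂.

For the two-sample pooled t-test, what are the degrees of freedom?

degrees of freedom = 31

df = n₁ + n₂ − 2 = 20 + 13 − 2 = 31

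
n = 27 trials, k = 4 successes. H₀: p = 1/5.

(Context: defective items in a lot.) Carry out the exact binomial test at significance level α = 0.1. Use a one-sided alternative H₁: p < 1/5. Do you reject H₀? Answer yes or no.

Exact binomial: n=27, k=4, p₀=1/5=0.2000
P(X≤4) from Σ C(n,i)·p₀^i·(1−p₀)^(n−i)
p-value (one-sided, H₁ less) = 0.34804
At α=0.1: p ≥ α → fail to reject H₀

reject H₀: no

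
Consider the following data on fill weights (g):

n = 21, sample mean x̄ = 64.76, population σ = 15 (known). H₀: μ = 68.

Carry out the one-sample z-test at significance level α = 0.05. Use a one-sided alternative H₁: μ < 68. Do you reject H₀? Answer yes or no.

SE = σ/√n = 15/√21 = 3.2733
z = (x̄−μ₀)/SE = (64.76−68)/3.2733 = -0.9898
p-value (one-sided, H₁ less) = 0.16113
At α=0.05: p ≥ α → fail to reject H₀

reject H₀: no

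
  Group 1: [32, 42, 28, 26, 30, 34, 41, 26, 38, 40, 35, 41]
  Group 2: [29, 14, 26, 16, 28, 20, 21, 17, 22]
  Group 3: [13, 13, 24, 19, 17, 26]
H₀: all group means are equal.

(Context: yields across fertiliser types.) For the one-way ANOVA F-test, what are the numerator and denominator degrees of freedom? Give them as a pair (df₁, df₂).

k = 3 groups, N = 27 total
df = (k−1, N−k) = (3−1, 27−3) = (2, 24)

degrees of freedom = [2, 24]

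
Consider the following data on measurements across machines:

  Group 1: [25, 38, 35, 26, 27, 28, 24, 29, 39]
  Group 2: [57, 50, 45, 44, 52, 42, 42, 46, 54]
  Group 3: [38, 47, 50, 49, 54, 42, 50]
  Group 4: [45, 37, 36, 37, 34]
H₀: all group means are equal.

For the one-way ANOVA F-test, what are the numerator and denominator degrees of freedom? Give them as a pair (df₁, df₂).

k = 4 groups, N = 30 total
df = (k−1, N−k) = (4−1, 30−4) = (3, 26)

degrees of freedom = [3, 26]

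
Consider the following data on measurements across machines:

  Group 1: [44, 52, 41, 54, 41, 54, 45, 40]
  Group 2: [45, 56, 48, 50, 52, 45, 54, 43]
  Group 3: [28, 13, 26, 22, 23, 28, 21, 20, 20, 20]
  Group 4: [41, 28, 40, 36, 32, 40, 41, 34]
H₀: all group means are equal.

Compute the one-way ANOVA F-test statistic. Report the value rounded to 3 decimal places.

test statistic = 54.279

Group means [46.38, 49.12, 22.10, 36.50], grand mean 37.559
SSB = Σnᵢ(x̄ᵢ−x̄)² = 4090.732; SSW = ΣΣ(x−x̄ᵢ)² = 753.650
MSB = 4090.732/3 = 1363.5775; MSW = 753.650/30 = 25.1217
F = MSB/MSW = 54.2789
df = (3, 30)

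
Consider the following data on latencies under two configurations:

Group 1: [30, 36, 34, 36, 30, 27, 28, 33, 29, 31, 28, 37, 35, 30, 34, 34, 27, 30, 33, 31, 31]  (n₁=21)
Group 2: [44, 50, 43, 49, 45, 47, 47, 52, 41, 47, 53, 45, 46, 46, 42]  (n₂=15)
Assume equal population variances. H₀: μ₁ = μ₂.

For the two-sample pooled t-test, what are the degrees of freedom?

df = n₁ + n₂ − 2 = 21 + 15 − 2 = 34

degrees of freedom = 34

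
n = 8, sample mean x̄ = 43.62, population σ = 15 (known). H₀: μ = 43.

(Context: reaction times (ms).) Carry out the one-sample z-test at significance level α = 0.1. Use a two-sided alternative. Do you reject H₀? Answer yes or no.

SE = σ/√n = 15/√8 = 5.3033
z = (x̄−μ₀)/SE = (43.62−43)/5.3033 = 0.1169
p-value (two-sided) = 0.90693
At α=0.1: p ≥ α → fail to reject H₀

reject H₀: no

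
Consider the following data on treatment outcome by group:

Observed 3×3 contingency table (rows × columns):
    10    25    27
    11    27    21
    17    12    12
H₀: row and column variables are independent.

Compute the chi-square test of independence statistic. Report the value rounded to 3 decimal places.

Row totals [62, 59, 41], col totals [38, 64, 60], n=162
χ² = (10−14.54)²/14.54 + (25−24.49)²/24.49 + (27−22.96)²/22.96 + (11−13.84)²/13.84 + (27−23.31)²/23.31 + (21−21.85)²/21.85 + (17−9.62)²/9.62 + (12−16.20)²/16.20 + (12−15.19)²/15.19 = 10.7631
df = 4

test statistic = 10.763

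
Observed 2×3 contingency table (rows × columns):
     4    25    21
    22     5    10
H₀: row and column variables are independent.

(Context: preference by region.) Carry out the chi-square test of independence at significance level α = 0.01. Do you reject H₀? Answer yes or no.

Row totals [50, 37], col totals [26, 30, 31], n=87
χ² = (4−14.94)²/14.94 + (25−17.24)²/17.24 + (21−17.82)²/17.82 + (22−11.06)²/11.06 + (5−12.76)²/12.76 + (10−13.18)²/13.18 = 28.3894
df = 2
p-value (upper-tail) = 0.00000
At α=0.01: p < α → reject H₀

reject H₀: yes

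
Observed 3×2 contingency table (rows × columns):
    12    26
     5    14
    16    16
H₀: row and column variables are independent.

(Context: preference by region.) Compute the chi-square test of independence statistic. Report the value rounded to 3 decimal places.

test statistic = 3.726

Row totals [38, 19, 32], col totals [33, 56], n=89
χ² = (12−14.09)²/14.09 + (26−23.91)²/23.91 + (5−7.04)²/7.04 + (14−11.96)²/11.96 + (16−11.87)²/11.87 + (16−20.13)²/20.13 = 3.7261
df = 2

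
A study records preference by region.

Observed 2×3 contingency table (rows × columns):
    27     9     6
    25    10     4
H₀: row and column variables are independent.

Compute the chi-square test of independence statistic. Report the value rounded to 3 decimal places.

test statistic = 0.419

Row totals [42, 39], col totals [52, 19, 10], n=81
χ² = (27−26.96)²/26.96 + (9−9.85)²/9.85 + (6−5.19)²/5.19 + (25−25.04)²/25.04 + (10−9.15)²/9.15 + (4−4.81)²/4.81 = 0.4190
df = 2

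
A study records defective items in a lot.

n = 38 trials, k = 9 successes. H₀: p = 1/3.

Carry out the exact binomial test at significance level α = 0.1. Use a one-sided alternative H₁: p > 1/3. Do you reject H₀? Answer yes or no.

Exact binomial: n=38, k=9, p₀=1/3=0.3333
P(X≥9) from Σ C(n,i)·p₀^i·(1−p₀)^(n−i)
p-value (one-sided, H₁ greater) = 0.92790
At α=0.1: p ≥ α → fail to reject H₀

reject H₀: no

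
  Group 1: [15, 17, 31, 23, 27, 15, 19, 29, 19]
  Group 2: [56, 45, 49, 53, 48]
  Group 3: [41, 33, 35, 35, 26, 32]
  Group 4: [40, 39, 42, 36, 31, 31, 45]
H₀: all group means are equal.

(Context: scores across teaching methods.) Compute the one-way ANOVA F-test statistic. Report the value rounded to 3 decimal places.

test statistic = 32.183

Group means [21.67, 50.20, 33.67, 37.71], grand mean 33.778
SSB = Σnᵢ(x̄ᵢ−x̄)² = 2777.105; SSW = ΣΣ(x−x̄ᵢ)² = 661.562
MSB = 2777.105/3 = 925.7016; MSW = 661.562/23 = 28.7636
F = MSB/MSW = 32.1831
df = (3, 23)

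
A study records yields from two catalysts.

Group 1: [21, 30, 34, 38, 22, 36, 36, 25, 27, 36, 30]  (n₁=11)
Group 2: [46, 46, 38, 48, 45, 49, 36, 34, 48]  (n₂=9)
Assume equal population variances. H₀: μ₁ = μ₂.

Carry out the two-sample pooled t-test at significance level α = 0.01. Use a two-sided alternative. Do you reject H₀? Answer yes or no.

reject H₀: yes

x̄₁=30.455, s₁=6.039, n₁=11
x̄₂=43.333, s₂=5.723, n₂=9
s_p² = [10·6.039² + 8·5.723²]/18 = 34.8182
SE = √(s_p²·(1/11+1/9)) = 2.6522
t = (30.455−43.333)/2.6522 = -4.8560
df = 18
p-value (two-sided) = 0.00013
At α=0.01: p < α → reject H₀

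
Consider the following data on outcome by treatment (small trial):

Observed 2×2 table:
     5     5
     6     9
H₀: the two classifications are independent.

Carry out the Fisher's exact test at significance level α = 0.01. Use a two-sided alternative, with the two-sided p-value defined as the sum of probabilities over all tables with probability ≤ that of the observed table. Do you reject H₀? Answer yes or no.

Margins: r₁=10, r₂=15, c₁=11, c₂=14, n=25
p_obs = C(10,5)·C(15,6)/C(25,11); sum pmf over tables with pmf ≤ p_obs
p-value (two-sided) = 0.69683
At α=0.01: p ≥ α → fail to reject H₀

reject H₀: no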